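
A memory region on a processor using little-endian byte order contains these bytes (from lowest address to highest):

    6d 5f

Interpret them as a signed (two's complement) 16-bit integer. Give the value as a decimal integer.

24429

In little-endian order the low byte comes first in memory.
Reassemble most-significant byte first: 5F 6D → 0x5F6D.
0x5F6D = 24429.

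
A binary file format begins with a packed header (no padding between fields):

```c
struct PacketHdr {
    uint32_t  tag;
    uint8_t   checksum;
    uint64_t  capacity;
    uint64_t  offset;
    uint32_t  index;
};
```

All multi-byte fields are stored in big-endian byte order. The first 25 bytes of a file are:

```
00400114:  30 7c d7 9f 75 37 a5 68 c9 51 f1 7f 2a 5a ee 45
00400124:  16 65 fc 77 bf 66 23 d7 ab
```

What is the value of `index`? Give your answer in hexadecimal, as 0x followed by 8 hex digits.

`index` follows `tag` (4 B), `checksum` (1 B), `capacity` (8 B), `offset` (8 B), so it starts at offset 4 + 1 + 8 + 8 = 21 and occupies 4 bytes.
Bytes at offsets 21..24: 66 23 D7 AB.
Big-endian stores the most-significant byte at the lowest address.
The bytes are already most-significant first: 0x6623D7AB.

0x6623D7AB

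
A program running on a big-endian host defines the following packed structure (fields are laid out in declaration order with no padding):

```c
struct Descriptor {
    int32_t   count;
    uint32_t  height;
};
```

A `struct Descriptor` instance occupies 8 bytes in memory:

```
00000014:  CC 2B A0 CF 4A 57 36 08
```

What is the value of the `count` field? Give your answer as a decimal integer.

-869556017

`count` is the first field, at byte offset 0, occupying 4 bytes.
Bytes at offsets 0..3: CC 2B A0 CF.
In big-endian order the high byte comes first in memory.
The bytes are already most-significant first: 0xCC2BA0CF.
Top bit is set, so as a signed 32-bit value this is 0xCC2BA0CF − 2^32 = -869556017.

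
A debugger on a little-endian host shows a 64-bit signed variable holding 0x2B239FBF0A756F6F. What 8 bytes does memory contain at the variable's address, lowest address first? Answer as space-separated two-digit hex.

Split into bytes (most-significant first): 2B 23 9F BF 0A 75 6F 6F.
In little-endian order the low byte comes first in memory.
So at ascending addresses the bytes are 6F 6F 75 0A BF 9F 23 2B.

6F 6F 75 0A BF 9F 23 2B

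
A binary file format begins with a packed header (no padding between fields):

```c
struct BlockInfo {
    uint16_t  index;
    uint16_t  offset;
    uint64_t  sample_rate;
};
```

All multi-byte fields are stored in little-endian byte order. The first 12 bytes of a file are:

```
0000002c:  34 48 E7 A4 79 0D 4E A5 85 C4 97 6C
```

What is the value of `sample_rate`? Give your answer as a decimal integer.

`sample_rate` follows `index` (2 B), `offset` (2 B), so it starts at offset 2 + 2 = 4 and occupies 8 bytes.
Bytes at offsets 4..11: 79 0D 4E A5 85 C4 97 6C.
In little-endian order the low byte comes first in memory.
Reassemble most-significant byte first: 6C 97 C4 85 A5 4E 0D 79 → 0x6C97C485A54E0D79.
0x6C97C485A54E0D79 = 7824938955862576505.

7824938955862576505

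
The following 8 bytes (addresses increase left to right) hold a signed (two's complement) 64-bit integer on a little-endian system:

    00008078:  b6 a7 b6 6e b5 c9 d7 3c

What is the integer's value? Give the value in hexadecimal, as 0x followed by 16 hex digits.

Little-endian stores the least-significant byte at the lowest address.
Reassemble most-significant byte first: 3C D7 C9 B5 6E B6 A7 B6 → 0x3CD7C9B56EB6A7B6.

0x3CD7C9B56EB6A7B6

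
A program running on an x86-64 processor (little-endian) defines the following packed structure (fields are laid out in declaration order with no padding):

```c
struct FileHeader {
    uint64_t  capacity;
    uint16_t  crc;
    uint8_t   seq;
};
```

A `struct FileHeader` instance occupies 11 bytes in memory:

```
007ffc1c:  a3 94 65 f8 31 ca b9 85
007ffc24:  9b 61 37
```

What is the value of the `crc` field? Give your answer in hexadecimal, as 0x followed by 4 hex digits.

`crc` follows `capacity` (8 bytes), so it starts at byte offset 8 and occupies 2 bytes.
Bytes at offsets 8..9: 9B 61.
Little-endian stores the least-significant byte at the lowest address.
Reassemble most-significant byte first: 61 9B → 0x619B.

0x619B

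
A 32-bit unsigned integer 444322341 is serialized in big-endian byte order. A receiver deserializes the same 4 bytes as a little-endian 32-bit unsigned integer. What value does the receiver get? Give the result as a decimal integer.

634551066

444322341 in 32-bit hexadecimal is 0x1A7BD225.
Stored big-endian, the bytes at ascending addresses are 1A 7B D2 25.
Read back as little-endian, the first byte is least significant, giving 0x25D27B1A.
0x25D27B1A = 634551066.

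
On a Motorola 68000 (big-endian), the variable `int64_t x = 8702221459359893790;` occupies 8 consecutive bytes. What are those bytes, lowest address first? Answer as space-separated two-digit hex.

8702221459359893790 in hexadecimal, padded to 64 bits, is 0x78C4804F99ED891E.
Split into bytes (most-significant first): 78 C4 80 4F 99 ED 89 1E.
In big-endian order the high byte comes first in memory.
So the memory order matches the most-significant-first order: 78 C4 80 4F 99 ED 89 1E.

78 C4 80 4F 99 ED 89 1E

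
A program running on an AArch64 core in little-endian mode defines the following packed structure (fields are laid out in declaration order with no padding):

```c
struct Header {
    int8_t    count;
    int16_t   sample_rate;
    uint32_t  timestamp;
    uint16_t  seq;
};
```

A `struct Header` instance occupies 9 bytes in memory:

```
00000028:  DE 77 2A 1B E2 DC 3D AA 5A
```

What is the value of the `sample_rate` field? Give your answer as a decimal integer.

10871

`sample_rate` follows `count` (1 byte), so it starts at byte offset 1 and occupies 2 bytes.
Bytes at offsets 1..2: 77 2A.
Little-endian stores the least-significant byte at the lowest address.
Reassemble most-significant byte first: 2A 77 → 0x2A77.
0x2A77 = 10871.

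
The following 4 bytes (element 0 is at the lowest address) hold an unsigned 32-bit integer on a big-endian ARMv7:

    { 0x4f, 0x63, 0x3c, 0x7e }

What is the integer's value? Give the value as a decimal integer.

Big-endian stores the most-significant byte at the lowest address.
The bytes are already most-significant first: 0x4F633C7E.
0x4F633C7E = 1331903614.

1331903614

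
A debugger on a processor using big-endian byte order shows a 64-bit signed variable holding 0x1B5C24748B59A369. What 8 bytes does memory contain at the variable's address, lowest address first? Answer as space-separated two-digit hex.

Split into bytes (most-significant first): 1B 5C 24 74 8B 59 A3 69.
Big-endian stores the most-significant byte at the lowest address.
So the memory order matches the most-significant-first order: 1B 5C 24 74 8B 59 A3 69.

1B 5C 24 74 8B 59 A3 69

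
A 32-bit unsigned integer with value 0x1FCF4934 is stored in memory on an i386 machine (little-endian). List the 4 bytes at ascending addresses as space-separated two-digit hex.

Split into bytes (most-significant first): 1F CF 49 34.
Little-endian stores the least-significant byte at the lowest address.
So at ascending addresses the bytes are 34 49 CF 1F.

34 49 CF 1F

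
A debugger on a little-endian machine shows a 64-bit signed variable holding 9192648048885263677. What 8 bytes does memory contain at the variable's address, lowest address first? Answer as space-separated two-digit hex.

9192648048885263677 in hexadecimal, padded to 64 bits, is 0x7F92D8B21AFE6D3D.
Split into bytes (most-significant first): 7F 92 D8 B2 1A FE 6D 3D.
Little-endian: lowest address holds the least-significant byte.
So at ascending addresses the bytes are 3D 6D FE 1A B2 D8 92 7F.

3D 6D FE 1A B2 D8 92 7F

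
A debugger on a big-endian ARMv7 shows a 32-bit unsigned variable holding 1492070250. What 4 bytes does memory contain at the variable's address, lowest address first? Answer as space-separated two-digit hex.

1492070250 in hexadecimal, padded to 32 bits, is 0x58EF2F6A.
Split into bytes (most-significant first): 58 EF 2F 6A.
In big-endian order the high byte comes first in memory.
So the memory order matches the most-significant-first order: 58 EF 2F 6A.

58 EF 2F 6A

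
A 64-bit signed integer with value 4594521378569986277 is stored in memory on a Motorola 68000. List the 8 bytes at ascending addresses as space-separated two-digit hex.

4594521378569986277 in hexadecimal, padded to 64 bits, is 0x3FC304D9DA9A20E5.
Split into bytes (most-significant first): 3F C3 04 D9 DA 9A 20 E5.
Big-endian: lowest address holds the most-significant byte.
So the memory order matches the most-significant-first order: 3F C3 04 D9 DA 9A 20 E5.

3F C3 04 D9 DA 9A 20 E5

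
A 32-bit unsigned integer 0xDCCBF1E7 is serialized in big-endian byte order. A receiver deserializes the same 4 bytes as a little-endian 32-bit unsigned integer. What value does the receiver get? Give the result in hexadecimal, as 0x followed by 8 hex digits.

Stored big-endian, the bytes at ascending addresses are DC CB F1 E7.
Read back as little-endian, the first byte is least significant, giving 0xE7F1CBDC.

0xE7F1CBDC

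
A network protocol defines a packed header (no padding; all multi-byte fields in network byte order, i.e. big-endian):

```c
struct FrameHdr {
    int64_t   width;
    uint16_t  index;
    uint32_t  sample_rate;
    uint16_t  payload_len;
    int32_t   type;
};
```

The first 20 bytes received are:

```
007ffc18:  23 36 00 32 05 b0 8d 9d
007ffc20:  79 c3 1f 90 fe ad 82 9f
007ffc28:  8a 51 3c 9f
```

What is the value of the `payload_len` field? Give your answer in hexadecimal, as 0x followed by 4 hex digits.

0x829F

`payload_len` follows `width` (8 B), `index` (2 B), `sample_rate` (4 B), so it starts at offset 8 + 2 + 4 = 14 and occupies 2 bytes.
Bytes at offsets 14..15: 82 9F.
Big-endian: lowest address holds the most-significant byte.
The bytes are already most-significant first: 0x829F.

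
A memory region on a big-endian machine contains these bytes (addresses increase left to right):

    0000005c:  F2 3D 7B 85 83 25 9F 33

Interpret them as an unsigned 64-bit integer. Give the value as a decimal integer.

Big-endian: lowest address holds the most-significant byte.
The bytes are already most-significant first: 0xF23D7B8583259F33.
0xF23D7B8583259F33 = 17455243544119058227.

17455243544119058227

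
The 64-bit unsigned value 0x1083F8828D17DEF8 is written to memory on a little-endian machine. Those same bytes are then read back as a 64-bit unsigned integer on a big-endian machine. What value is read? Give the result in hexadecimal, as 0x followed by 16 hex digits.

0xF8DE178D82F88310

Stored little-endian, the bytes at ascending addresses are F8 DE 17 8D 82 F8 83 10.
Read back as big-endian, the last byte is least significant, giving 0xF8DE178D82F88310.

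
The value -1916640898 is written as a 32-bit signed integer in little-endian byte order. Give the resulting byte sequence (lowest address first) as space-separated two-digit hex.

7E 61 C2 8D

Two's complement of -1916640898 in 32 bits: 1916640898 = 0x723D9E82; invert → 0x8DC2617D; add 1 → 0x8DC2617E.
Split into bytes (most-significant first): 8D C2 61 7E.
Little-endian stores the least-significant byte at the lowest address.
So at ascending addresses the bytes are 7E 61 C2 8D.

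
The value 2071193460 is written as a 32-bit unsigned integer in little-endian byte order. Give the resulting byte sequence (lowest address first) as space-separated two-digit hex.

2071193460 in hexadecimal, padded to 32 bits, is 0x7B73E774.
Split into bytes (most-significant first): 7B 73 E7 74.
In little-endian order the low byte comes first in memory.
So at ascending addresses the bytes are 74 E7 73 7B.

74 E7 73 7B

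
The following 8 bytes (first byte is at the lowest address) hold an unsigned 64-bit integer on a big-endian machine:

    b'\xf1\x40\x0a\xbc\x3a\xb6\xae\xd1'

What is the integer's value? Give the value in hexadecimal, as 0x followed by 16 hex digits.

Big-endian stores the most-significant byte at the lowest address.
The bytes are already most-significant first: 0xF1400ABC3AB6AED1.

0xF1400ABC3AB6AED1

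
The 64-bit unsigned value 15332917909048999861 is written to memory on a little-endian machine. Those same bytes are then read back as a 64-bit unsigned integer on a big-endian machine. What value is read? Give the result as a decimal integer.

13060183676337768916

15332917909048999861 in 64-bit hexadecimal is 0xD4C97799DB173FB5.
Stored little-endian, the bytes at ascending addresses are B5 3F 17 DB 99 77 C9 D4.
Read back as big-endian, the last byte is least significant, giving 0xB53F17DB9977C9D4.
0xB53F17DB9977C9D4 = 13060183676337768916.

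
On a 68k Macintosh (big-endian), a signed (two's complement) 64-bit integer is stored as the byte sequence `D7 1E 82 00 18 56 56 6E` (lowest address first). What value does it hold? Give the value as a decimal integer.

Big-endian stores the most-significant byte at the lowest address.
The bytes are already most-significant first: 0xD71E82001856566E.
Top bit is set, so as a signed 64-bit value this is 0xD71E82001856566E − 2^64 = -2945774169333803410.

-2945774169333803410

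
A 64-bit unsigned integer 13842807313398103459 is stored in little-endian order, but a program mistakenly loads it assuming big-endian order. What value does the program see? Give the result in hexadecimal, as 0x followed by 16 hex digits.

13842807313398103459 in 64-bit hexadecimal is 0xC01B87E8C145FDA3.
Stored little-endian, the bytes at ascending addresses are A3 FD 45 C1 E8 87 1B C0.
Read back as big-endian, the last byte is least significant, giving 0xA3FD45C1E8871BC0.

0xA3FD45C1E8871BC0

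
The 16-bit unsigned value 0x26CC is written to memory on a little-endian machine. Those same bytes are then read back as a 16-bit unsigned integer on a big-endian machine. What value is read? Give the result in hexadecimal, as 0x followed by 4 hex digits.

0xCC26

Stored little-endian, the bytes at ascending addresses are CC 26.
Read back as big-endian, the last byte is least significant, giving 0xCC26.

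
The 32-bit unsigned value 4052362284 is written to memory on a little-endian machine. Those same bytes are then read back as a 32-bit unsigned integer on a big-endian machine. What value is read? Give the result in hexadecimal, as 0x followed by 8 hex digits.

4052362284 in 32-bit hexadecimal is 0xF18A242C.
Stored little-endian, the bytes at ascending addresses are 2C 24 8A F1.
Read back as big-endian, the last byte is least significant, giving 0x2C248AF1.

0x2C248AF1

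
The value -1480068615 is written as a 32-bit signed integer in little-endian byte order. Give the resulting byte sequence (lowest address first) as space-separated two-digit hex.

Two's complement of -1480068615 in 32 bits: 1480068615 = 0x58380E07; invert → 0xA7C7F1F8; add 1 → 0xA7C7F1F9.
Split into bytes (most-significant first): A7 C7 F1 F9.
Little-endian: lowest address holds the least-significant byte.
So at ascending addresses the bytes are F9 F1 C7 A7.

F9 F1 C7 A7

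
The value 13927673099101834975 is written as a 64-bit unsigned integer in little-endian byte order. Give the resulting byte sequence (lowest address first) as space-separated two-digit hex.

DF 8E BA 43 E4 08 49 C1

13927673099101834975 in hexadecimal, padded to 64 bits, is 0xC14908E443BA8EDF.
Split into bytes (most-significant first): C1 49 08 E4 43 BA 8E DF.
Little-endian stores the least-significant byte at the lowest address.
So at ascending addresses the bytes are DF 8E BA 43 E4 08 49 C1.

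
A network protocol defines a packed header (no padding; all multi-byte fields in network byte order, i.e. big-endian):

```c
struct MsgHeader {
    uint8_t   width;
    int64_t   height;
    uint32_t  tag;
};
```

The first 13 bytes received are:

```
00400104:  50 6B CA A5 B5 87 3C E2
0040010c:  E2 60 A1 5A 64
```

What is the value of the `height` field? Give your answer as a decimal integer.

`height` follows `width` (1 byte), so it starts at byte offset 1 and occupies 8 bytes.
Bytes at offsets 1..8: 6B CA A5 B5 87 3C E2 E2.
Big-endian: lowest address holds the most-significant byte.
The bytes are already most-significant first: 0x6BCAA5B5873CE2E2.
0x6BCAA5B5873CE2E2 = 7767202706430419682.

7767202706430419682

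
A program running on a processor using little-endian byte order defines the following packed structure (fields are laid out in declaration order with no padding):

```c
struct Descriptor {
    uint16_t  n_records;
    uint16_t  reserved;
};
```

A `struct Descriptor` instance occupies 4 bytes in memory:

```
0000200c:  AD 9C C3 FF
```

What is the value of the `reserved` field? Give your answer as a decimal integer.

65475

`reserved` follows `n_records` (2 bytes), so it starts at byte offset 2 and occupies 2 bytes.
Bytes at offsets 2..3: C3 FF.
Little-endian stores the least-significant byte at the lowest address.
Reassemble most-significant byte first: FF C3 → 0xFFC3.
0xFFC3 = 65475.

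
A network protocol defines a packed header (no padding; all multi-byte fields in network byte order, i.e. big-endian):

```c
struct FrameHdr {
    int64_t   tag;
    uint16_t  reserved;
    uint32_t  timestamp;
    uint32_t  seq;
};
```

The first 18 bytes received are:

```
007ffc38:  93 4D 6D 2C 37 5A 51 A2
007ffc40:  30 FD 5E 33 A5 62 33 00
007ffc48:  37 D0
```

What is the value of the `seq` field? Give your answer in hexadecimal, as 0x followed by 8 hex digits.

`seq` follows `tag` (8 B), `reserved` (2 B), `timestamp` (4 B), so it starts at offset 8 + 2 + 4 = 14 and occupies 4 bytes.
Bytes at offsets 14..17: 33 00 37 D0.
Big-endian: lowest address holds the most-significant byte.
The bytes are already most-significant first: 0x330037D0.

0x330037D0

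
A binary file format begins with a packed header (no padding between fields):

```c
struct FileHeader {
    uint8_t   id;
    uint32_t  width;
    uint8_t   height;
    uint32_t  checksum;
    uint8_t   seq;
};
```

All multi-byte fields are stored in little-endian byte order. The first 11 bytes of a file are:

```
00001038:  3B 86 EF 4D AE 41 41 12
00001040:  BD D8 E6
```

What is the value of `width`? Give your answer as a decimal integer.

`width` follows `id` (1 byte), so it starts at byte offset 1 and occupies 4 bytes.
Bytes at offsets 1..4: 86 EF 4D AE.
Little-endian: lowest address holds the least-significant byte.
Reassemble most-significant byte first: AE 4D EF 86 → 0xAE4DEF86.
0xAE4DEF86 = 2924343174.

2924343174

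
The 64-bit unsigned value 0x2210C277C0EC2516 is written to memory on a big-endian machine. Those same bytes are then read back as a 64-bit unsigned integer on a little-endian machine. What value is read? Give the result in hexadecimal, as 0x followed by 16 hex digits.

0x1625ECC077C21022

Stored big-endian, the bytes at ascending addresses are 22 10 C2 77 C0 EC 25 16.
Read back as little-endian, the first byte is least significant, giving 0x1625ECC077C21022.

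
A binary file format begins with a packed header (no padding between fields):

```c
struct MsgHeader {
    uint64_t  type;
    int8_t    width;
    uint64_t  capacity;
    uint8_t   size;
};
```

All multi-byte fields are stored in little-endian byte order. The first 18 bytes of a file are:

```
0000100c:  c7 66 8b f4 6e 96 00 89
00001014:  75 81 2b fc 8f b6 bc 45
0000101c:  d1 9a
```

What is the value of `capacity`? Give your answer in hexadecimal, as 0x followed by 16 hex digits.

`capacity` follows `type` (8 B), `width` (1 B), so it starts at offset 8 + 1 = 9 and occupies 8 bytes.
Bytes at offsets 9..16: 81 2B FC 8F B6 BC 45 D1.
Little-endian stores the least-significant byte at the lowest address.
Reassemble most-significant byte first: D1 45 BC B6 8F FC 2B 81 → 0xD145BCB68FFC2B81.

0xD145BCB68FFC2B81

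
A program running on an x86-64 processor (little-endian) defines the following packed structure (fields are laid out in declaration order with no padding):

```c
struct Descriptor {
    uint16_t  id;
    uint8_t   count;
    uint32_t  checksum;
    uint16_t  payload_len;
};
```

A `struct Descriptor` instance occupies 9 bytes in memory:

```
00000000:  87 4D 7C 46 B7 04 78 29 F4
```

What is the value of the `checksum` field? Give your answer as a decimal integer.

2013574982

`checksum` follows `id` (2 B), `count` (1 B), so it starts at offset 2 + 1 = 3 and occupies 4 bytes.
Bytes at offsets 3..6: 46 B7 04 78.
Little-endian stores the least-significant byte at the lowest address.
Reassemble most-significant byte first: 78 04 B7 46 → 0x7804B746.
0x7804B746 = 2013574982.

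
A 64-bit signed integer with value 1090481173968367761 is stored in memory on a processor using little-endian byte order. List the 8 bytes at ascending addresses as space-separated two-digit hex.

1090481173968367761 in hexadecimal, padded to 64 bits, is 0x0F222AD9A0A2B091.
Split into bytes (most-significant first): 0F 22 2A D9 A0 A2 B0 91.
In little-endian order the low byte comes first in memory.
So at ascending addresses the bytes are 91 B0 A2 A0 D9 2A 22 0F.

91 B0 A2 A0 D9 2A 22 0F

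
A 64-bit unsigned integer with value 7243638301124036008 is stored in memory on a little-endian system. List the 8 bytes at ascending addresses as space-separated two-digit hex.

A8 85 E9 0B A8 92 86 64

7243638301124036008 in hexadecimal, padded to 64 bits, is 0x648692A80BE985A8.
Split into bytes (most-significant first): 64 86 92 A8 0B E9 85 A8.
Little-endian: lowest address holds the least-significant byte.
So at ascending addresses the bytes are A8 85 E9 0B A8 92 86 64.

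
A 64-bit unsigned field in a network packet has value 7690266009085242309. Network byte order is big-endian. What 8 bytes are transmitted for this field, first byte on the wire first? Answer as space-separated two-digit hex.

6A B9 50 30 C3 C9 6B C5

7690266009085242309 in hexadecimal, padded to 64 bits, is 0x6AB95030C3C96BC5.
Split into bytes (most-significant first): 6A B9 50 30 C3 C9 6B C5.
In big-endian order the high byte comes first in memory.
So the memory order matches the most-significant-first order: 6A B9 50 30 C3 C9 6B C5.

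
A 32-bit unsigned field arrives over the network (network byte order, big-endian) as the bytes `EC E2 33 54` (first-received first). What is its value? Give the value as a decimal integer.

Big-endian: lowest address holds the most-significant byte.
The bytes are already most-significant first: 0xECE23354.
0xECE23354 = 3974247252.

3974247252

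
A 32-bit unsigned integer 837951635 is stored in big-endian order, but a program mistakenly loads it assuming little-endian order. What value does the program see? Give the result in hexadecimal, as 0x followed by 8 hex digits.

0x9320F231

837951635 in 32-bit hexadecimal is 0x31F22093.
Stored big-endian, the bytes at ascending addresses are 31 F2 20 93.
Read back as little-endian, the first byte is least significant, giving 0x9320F231.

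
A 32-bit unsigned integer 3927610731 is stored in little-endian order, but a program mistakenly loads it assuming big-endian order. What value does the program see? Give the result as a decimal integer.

3927610731 in 32-bit hexadecimal is 0xEA1A956B.
Stored little-endian, the bytes at ascending addresses are 6B 95 1A EA.
Read back as big-endian, the last byte is least significant, giving 0x6B951AEA.
0x6B951AEA = 1804933866.

1804933866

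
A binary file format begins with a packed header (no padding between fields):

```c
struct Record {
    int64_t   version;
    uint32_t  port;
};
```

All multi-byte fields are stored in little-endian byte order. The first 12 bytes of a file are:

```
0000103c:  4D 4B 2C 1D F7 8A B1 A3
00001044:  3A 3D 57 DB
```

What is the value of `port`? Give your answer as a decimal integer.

3679927610

`port` follows `version` (8 bytes), so it starts at byte offset 8 and occupies 4 bytes.
Bytes at offsets 8..11: 3A 3D 57 DB.
Little-endian: lowest address holds the least-significant byte.
Reassemble most-significant byte first: DB 57 3D 3A → 0xDB573D3A.
0xDB573D3A = 3679927610.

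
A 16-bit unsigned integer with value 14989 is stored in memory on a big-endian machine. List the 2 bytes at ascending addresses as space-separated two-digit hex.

3A 8D

14989 in hexadecimal, padded to 16 bits, is 0x3A8D.
Split into bytes (most-significant first): 3A 8D.
Big-endian stores the most-significant byte at the lowest address.
So the memory order matches the most-significant-first order: 3A 8D.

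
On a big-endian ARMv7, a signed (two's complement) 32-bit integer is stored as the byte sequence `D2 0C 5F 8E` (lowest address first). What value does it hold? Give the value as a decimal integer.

-770941042

Big-endian stores the most-significant byte at the lowest address.
The bytes are already most-significant first: 0xD20C5F8E.
Top bit is set, so as a signed 32-bit value this is 0xD20C5F8E − 2^32 = -770941042.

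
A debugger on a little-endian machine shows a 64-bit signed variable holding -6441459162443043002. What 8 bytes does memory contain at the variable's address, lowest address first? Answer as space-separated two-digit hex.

46 AF 65 23 05 57 9B A6

Two's complement of -6441459162443043002 in 64 bits: 6441459162443043002 = 0x5964A8FADC9A50BA; invert → 0xA69B57052365AF45; add 1 → 0xA69B57052365AF46.
Split into bytes (most-significant first): A6 9B 57 05 23 65 AF 46.
Little-endian: lowest address holds the least-significant byte.
So at ascending addresses the bytes are 46 AF 65 23 05 57 9B A6.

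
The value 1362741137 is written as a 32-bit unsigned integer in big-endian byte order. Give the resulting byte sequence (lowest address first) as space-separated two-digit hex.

1362741137 in hexadecimal, padded to 32 bits, is 0x5139C791.
Split into bytes (most-significant first): 51 39 C7 91.
Big-endian stores the most-significant byte at the lowest address.
So the memory order matches the most-significant-first order: 51 39 C7 91.

51 39 C7 91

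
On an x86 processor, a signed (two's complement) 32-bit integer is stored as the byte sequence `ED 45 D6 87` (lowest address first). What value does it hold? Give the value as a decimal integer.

In little-endian order the low byte comes first in memory.
Reassemble most-significant byte first: 87 D6 45 ED → 0x87D645ED.
Top bit is set, so as a signed 32-bit value this is 0x87D645ED − 2^32 = -2016000531.

-2016000531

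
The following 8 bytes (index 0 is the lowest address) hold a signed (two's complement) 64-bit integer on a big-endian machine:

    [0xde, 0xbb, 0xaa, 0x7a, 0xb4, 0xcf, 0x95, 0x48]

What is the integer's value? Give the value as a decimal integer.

Big-endian: lowest address holds the most-significant byte.
The bytes are already most-significant first: 0xDEBBAA7AB4CF9548.
Top bit is set, so as a signed 64-bit value this is 0xDEBBAA7AB4CF9548 − 2^64 = -2397134932648422072.

-2397134932648422072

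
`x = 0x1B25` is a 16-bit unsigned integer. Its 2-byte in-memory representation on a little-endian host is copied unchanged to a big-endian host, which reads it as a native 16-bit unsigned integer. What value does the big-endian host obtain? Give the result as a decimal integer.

9499

Stored little-endian, the bytes at ascending addresses are 25 1B.
Read back as big-endian, the last byte is least significant, giving 0x251B.
0x251B = 9499.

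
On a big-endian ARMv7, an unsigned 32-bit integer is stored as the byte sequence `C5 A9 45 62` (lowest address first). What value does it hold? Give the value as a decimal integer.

Big-endian: lowest address holds the most-significant byte.
The bytes are already most-significant first: 0xC5A94562.
0xC5A94562 = 3316204898.

3316204898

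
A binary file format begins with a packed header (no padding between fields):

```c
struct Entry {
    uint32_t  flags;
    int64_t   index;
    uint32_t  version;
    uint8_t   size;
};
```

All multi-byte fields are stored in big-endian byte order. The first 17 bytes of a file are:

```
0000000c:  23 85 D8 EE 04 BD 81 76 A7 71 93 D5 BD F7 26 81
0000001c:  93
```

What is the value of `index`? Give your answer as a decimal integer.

`index` follows `flags` (4 bytes), so it starts at byte offset 4 and occupies 8 bytes.
Bytes at offsets 4..11: 04 BD 81 76 A7 71 93 D5.
In big-endian order the high byte comes first in memory.
The bytes are already most-significant first: 0x04BD8176A77193D5.
0x04BD8176A77193D5 = 341571493365388245.

341571493365388245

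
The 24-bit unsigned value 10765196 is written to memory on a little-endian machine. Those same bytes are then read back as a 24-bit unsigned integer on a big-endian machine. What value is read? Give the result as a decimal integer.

9192356

10765196 in 24-bit hexadecimal is 0xA4438C.
Stored little-endian, the bytes at ascending addresses are 8C 43 A4.
Read back as big-endian, the last byte is least significant, giving 0x8C43A4.
0x8C43A4 = 9192356.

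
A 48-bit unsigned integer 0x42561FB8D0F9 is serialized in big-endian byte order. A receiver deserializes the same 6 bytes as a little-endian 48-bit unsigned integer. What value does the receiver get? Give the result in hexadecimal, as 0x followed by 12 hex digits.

Stored big-endian, the bytes at ascending addresses are 42 56 1F B8 D0 F9.
Read back as little-endian, the first byte is least significant, giving 0xF9D0B81F5642.

0xF9D0B81F5642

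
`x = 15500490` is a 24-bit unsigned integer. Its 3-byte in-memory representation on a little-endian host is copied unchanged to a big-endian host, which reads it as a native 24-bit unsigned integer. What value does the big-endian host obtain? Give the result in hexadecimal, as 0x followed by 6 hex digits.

0xCA84EC

15500490 in 24-bit hexadecimal is 0xEC84CA.
Stored little-endian, the bytes at ascending addresses are CA 84 EC.
Read back as big-endian, the last byte is least significant, giving 0xCA84EC.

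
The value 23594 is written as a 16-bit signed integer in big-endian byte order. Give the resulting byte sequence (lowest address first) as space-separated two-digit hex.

23594 in hexadecimal, padded to 16 bits, is 0x5C2A.
Split into bytes (most-significant first): 5C 2A.
Big-endian: lowest address holds the most-significant byte.
So the memory order matches the most-significant-first order: 5C 2A.

5C 2A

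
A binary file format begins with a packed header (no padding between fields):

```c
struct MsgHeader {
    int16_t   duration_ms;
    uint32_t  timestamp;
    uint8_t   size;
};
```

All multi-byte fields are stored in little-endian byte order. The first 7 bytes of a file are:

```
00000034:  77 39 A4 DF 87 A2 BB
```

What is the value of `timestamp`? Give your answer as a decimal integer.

2726813604

`timestamp` follows `duration_ms` (2 bytes), so it starts at byte offset 2 and occupies 4 bytes.
Bytes at offsets 2..5: A4 DF 87 A2.
Little-endian: lowest address holds the least-significant byte.
Reassemble most-significant byte first: A2 87 DF A4 → 0xA287DFA4.
0xA287DFA4 = 2726813604.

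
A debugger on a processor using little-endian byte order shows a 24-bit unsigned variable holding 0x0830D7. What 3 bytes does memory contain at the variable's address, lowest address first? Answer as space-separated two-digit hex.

D7 30 08

Split into bytes (most-significant first): 08 30 D7.
Little-endian stores the least-significant byte at the lowest address.
So at ascending addresses the bytes are D7 30 08.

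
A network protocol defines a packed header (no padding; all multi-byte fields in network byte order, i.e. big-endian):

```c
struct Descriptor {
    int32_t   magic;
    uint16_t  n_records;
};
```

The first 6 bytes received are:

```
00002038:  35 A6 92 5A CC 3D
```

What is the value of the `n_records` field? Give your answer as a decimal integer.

52285

`n_records` follows `magic` (4 bytes), so it starts at byte offset 4 and occupies 2 bytes.
Bytes at offsets 4..5: CC 3D.
In big-endian order the high byte comes first in memory.
The bytes are already most-significant first: 0xCC3D.
0xCC3D = 52285.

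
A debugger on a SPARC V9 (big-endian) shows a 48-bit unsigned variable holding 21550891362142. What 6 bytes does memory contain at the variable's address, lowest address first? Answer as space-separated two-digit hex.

21550891362142 in hexadecimal, padded to 48 bits, is 0x1399B539675E.
Split into bytes (most-significant first): 13 99 B5 39 67 5E.
In big-endian order the high byte comes first in memory.
So the memory order matches the most-significant-first order: 13 99 B5 39 67 5E.

13 99 B5 39 67 5E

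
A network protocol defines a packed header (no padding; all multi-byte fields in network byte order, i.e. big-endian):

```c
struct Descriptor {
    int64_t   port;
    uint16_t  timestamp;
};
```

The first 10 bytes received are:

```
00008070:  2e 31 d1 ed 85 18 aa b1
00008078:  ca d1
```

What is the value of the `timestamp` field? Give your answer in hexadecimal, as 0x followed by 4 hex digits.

`timestamp` follows `port` (8 bytes), so it starts at byte offset 8 and occupies 2 bytes.
Bytes at offsets 8..9: CA D1.
Big-endian: lowest address holds the most-significant byte.
The bytes are already most-significant first: 0xCAD1.

0xCAD1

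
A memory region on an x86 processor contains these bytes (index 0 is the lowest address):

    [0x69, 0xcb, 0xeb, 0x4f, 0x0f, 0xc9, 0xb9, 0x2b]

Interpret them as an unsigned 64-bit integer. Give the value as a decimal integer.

3150770481924918121

Little-endian: lowest address holds the least-significant byte.
Reassemble most-significant byte first: 2B B9 C9 0F 4F EB CB 69 → 0x2BB9C90F4FEBCB69.
0x2BB9C90F4FEBCB69 = 3150770481924918121.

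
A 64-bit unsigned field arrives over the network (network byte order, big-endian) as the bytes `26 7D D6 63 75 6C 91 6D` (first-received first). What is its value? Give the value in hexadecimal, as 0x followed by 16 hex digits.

Big-endian stores the most-significant byte at the lowest address.
The bytes are already most-significant first: 0x267DD663756C916D.

0x267DD663756C916D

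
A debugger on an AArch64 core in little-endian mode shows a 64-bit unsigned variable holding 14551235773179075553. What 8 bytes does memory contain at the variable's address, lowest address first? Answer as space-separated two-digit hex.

14551235773179075553 in hexadecimal, padded to 64 bits, is 0xC9F05FD7074B9BE1.
Split into bytes (most-significant first): C9 F0 5F D7 07 4B 9B E1.
Little-endian: lowest address holds the least-significant byte.
So at ascending addresses the bytes are E1 9B 4B 07 D7 5F F0 C9.

E1 9B 4B 07 D7 5F F0 C9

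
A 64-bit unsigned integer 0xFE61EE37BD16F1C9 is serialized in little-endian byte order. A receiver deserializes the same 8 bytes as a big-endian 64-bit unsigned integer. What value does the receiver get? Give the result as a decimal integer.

Stored little-endian, the bytes at ascending addresses are C9 F1 16 BD 37 EE 61 FE.
Read back as big-endian, the last byte is least significant, giving 0xC9F116BD37EE61FE.
0xC9F116BD37EE61FE = 14551436872953782782.

14551436872953782782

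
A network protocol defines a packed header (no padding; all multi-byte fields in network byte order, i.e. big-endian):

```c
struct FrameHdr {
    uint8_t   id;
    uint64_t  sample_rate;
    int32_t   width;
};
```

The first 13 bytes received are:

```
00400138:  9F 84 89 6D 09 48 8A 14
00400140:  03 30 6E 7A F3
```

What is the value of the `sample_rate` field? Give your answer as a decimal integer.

9550284371454989315

`sample_rate` follows `id` (1 byte), so it starts at byte offset 1 and occupies 8 bytes.
Bytes at offsets 1..8: 84 89 6D 09 48 8A 14 03.
Big-endian: lowest address holds the most-significant byte.
The bytes are already most-significant first: 0x84896D09488A1403.
0x84896D09488A1403 = 9550284371454989315.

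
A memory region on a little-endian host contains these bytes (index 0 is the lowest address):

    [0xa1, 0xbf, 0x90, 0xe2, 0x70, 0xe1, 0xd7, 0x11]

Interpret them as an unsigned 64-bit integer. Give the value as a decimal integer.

Little-endian: lowest address holds the least-significant byte.
Reassemble most-significant byte first: 11 D7 E1 70 E2 90 BF A1 → 0x11D7E170E290BFA1.
0x11D7E170E290BFA1 = 1285744093591289761.

1285744093591289761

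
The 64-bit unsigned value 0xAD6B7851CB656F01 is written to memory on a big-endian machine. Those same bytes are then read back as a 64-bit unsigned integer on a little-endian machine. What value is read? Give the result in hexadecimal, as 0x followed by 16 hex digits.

0x016F65CB51786BAD

Stored big-endian, the bytes at ascending addresses are AD 6B 78 51 CB 65 6F 01.
Read back as little-endian, the first byte is least significant, giving 0x016F65CB51786BAD.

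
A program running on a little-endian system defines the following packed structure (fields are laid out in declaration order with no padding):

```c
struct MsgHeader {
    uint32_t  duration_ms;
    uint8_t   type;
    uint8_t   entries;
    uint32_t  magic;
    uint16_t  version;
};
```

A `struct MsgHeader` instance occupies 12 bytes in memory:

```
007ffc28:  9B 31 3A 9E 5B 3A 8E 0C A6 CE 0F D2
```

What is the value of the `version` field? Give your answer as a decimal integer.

`version` follows `duration_ms` (4 B), `type` (1 B), `entries` (1 B), `magic` (4 B), so it starts at offset 4 + 1 + 1 + 4 = 10 and occupies 2 bytes.
Bytes at offsets 10..11: 0F D2.
In little-endian order the low byte comes first in memory.
Reassemble most-significant byte first: D2 0F → 0xD20F.
0xD20F = 53775.

53775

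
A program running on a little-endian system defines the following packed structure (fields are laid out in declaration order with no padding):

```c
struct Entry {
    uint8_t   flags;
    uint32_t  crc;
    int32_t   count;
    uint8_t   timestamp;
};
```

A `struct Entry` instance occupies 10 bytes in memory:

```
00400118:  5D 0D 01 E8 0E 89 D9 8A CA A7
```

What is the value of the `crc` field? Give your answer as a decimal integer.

250085645

`crc` follows `flags` (1 byte), so it starts at byte offset 1 and occupies 4 bytes.
Bytes at offsets 1..4: 0D 01 E8 0E.
In little-endian order the low byte comes first in memory.
Reassemble most-significant byte first: 0E E8 01 0D → 0x0EE8010D.
0x0EE8010D = 250085645.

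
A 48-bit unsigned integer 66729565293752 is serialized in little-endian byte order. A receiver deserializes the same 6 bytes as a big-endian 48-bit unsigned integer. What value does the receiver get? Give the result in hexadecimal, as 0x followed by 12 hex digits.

0xB80C09B0B03C

66729565293752 in 48-bit hexadecimal is 0x3CB0B0090CB8.
Stored little-endian, the bytes at ascending addresses are B8 0C 09 B0 B0 3C.
Read back as big-endian, the last byte is least significant, giving 0xB80C09B0B03C.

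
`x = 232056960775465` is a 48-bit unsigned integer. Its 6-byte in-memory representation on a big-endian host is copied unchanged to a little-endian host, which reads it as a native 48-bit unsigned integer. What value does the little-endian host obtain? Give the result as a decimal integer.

232056960775465 in 48-bit hexadecimal is 0xD30DF8B6F529.
Stored big-endian, the bytes at ascending addresses are D3 0D F8 B6 F5 29.
Read back as little-endian, the first byte is least significant, giving 0x29F5B6F80DD3.
0x29F5B6F80DD3 = 46135313436115.

46135313436115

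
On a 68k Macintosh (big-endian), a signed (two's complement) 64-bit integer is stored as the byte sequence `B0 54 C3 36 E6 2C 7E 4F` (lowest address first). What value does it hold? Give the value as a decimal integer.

-5740748984433213873

Big-endian: lowest address holds the most-significant byte.
The bytes are already most-significant first: 0xB054C336E62C7E4F.
Top bit is set, so as a signed 64-bit value this is 0xB054C336E62C7E4F − 2^64 = -5740748984433213873.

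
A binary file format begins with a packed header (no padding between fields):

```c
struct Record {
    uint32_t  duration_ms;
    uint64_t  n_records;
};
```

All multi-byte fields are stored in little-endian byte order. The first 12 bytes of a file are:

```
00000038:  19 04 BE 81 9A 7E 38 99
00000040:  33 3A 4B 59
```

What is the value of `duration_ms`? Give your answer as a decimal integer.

`duration_ms` is the first field, at byte offset 0, occupying 4 bytes.
Bytes at offsets 0..3: 19 04 BE 81.
Little-endian: lowest address holds the least-significant byte.
Reassemble most-significant byte first: 81 BE 04 19 → 0x81BE0419.
0x81BE0419 = 2176713753.

2176713753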